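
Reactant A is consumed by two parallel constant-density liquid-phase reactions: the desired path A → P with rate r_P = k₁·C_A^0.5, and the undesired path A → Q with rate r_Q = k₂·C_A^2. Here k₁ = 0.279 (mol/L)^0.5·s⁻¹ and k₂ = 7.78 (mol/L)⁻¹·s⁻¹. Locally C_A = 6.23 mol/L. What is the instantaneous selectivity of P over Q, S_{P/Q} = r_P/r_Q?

S_{P/Q} = r_P/r_Q = (k₁·C_A^0.5)/(k₂·C_A^2) = (k₁/k₂)·C_A^-1.5.
= (0.279×6.230^0.5) / (7.78×6.230^2) = 0.6964/302.0 = 0.00231.
The undesired path is higher order in A, so low C_A (CSTR or dilute feed) favours P.

0.00231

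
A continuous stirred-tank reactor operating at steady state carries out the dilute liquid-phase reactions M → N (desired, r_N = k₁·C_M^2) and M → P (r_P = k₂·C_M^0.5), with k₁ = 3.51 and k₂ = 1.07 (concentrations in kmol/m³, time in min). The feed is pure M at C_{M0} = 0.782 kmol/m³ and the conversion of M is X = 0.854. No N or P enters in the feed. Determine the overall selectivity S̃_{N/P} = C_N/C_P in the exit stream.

0.127

Exit C_M = C_{M0}(1−X) = 0.782×0.146 = 0.1142 kmol/m³.
In a CSTR the entire volume is at exit conditions, so r_N = 3.51×0.1142^2 = 0.04575 and r_P = 1.07×0.1142^0.5 = 0.3615.
Overall selectivity = C_N/C_P = r_Nτ/(r_Pτ) = r_N/r_P = 0.127.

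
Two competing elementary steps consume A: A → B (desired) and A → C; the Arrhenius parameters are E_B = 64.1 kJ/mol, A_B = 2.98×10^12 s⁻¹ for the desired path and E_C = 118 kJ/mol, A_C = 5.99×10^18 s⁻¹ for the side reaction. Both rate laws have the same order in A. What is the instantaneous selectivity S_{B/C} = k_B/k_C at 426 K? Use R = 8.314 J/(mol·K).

2.02

Since both paths have the same order in A, the concentration cancels and S_{B/C} = k_B/k_C = (A_B/A_C)·exp[(E_C−E_B)/(RT)].
(E_C−E_B)/(RT) = (118−64.1)×10³/(8.314×426) = 53900/3542 = 15.22.
k_B/k_C = (2.98×10^12/5.99×10^18)·exp(15.22) = 4.975×10^-7 × 4.067×10^6 = 2.02.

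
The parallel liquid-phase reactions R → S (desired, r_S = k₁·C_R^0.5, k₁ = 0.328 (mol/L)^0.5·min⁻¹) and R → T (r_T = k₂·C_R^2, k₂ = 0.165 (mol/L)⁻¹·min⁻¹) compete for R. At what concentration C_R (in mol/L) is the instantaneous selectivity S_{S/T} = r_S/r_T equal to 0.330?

3.31 mol/L

S_{S/T} = (k₁/k₂)·C_R^-1.5 ⇒ C_R = (S·k₂/k₁)^(1/(-1.5)).
= (0.330×0.165/0.328)^(-0.6667) = (0.1660)^(-0.6667) = 3.31 mol/L.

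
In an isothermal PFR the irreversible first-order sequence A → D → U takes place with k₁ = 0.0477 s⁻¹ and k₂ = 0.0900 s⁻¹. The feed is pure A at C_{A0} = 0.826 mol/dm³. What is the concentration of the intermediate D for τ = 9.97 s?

Solving the coupled first-order balances gives C_D(τ) = [k₁/(k₂−k₁)]·C_{A0}·(e^(−k₁τ) − e^(−k₂τ)).
e^(−k₁τ) = e^(−0.0477×9.97) = e^(−0.4756) = 0.6215; e^(−k₂τ) = e^(−0.8973) = 0.4077.
C_D = 0.0477×0.826/(0.0900−0.0477) × (0.6215−0.4077) = 0.9314×0.2139 = 0.1992 mol/dm³.

0.199 mol/dm³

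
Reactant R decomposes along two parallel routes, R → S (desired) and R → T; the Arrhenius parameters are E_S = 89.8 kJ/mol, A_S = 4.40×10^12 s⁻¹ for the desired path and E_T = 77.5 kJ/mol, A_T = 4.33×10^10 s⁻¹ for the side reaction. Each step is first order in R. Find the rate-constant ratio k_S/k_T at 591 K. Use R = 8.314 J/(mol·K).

k_S/k_T = (A_S/A_T)·exp[−(E_S−E_T)/(RT)] = (A_S/A_T)·exp[(E_T−E_S)/(RT)].
(E_T−E_S)/(RT) = (77.5−89.8)×10³/(8.314×591) = -12300/4914 = -2.503.
k_S/k_T = (4.40×10^12/4.33×10^10)·exp(-2.503) = 101.6 × 0.08182 = 8.31.

8.31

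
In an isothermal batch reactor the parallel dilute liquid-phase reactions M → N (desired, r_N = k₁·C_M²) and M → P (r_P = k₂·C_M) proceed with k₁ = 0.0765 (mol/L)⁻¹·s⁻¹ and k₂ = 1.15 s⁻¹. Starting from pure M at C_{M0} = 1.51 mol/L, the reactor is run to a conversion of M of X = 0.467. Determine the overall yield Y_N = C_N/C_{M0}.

C_M = C_{M0}(1−X) = 0.8048 mol/L.
Along a PFR/batch, dC_P/dC_M = −r_P/(r_N+r_P) = −k₂/(k₂+k₁·C_M).
Integrating from C_{M0} to C_M: C_P = (1.15/0.0765)·ln[(1.15+0.0765·1.51)/(1.15+0.0765·0.805)] = 15.03·ln(1.266/1.212) = 0.6549 mol/L.
Then C_N = (C_{M0}−C_M) − C_P = 0.7052 − 0.6549 = 0.05031 mol/L.
Y_N = C_N/C_{M0} = 0.05031/1.51 = 0.0333.

0.0333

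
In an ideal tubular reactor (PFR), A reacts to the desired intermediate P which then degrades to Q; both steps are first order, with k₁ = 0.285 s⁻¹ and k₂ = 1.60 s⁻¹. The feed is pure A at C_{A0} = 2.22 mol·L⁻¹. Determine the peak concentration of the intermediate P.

For a first-order series the maximum intermediate yield is C_{P,max}/C_{A0} = (k₁/k₂)^[k₂/(k₂−k₁)].
= (0.285/1.60)^(1.60/(1.60−0.285)) = (0.1781)^(1.217) = 0.1226.
C_{P,max} = 0.1226×2.22 = 0.272 mol·L⁻¹.

0.272 mol·L⁻¹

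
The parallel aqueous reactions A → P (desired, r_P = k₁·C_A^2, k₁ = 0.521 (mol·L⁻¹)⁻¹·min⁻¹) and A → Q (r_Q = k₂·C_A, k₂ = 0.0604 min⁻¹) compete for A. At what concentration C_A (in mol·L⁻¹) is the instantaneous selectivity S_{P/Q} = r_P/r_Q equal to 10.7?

S_{P/Q} = (k₁/k₂)·C_A ⇒ C_A = S·k₂/k₁.
= 10.7×0.0604/0.521 = 1.24 mol·L⁻¹.

1.24 mol·L⁻¹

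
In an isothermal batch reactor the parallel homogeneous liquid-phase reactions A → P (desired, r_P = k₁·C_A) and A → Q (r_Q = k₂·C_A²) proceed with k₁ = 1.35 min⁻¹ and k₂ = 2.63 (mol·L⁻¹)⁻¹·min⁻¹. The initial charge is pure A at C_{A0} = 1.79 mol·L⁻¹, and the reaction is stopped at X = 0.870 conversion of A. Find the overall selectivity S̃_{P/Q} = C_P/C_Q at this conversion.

C_A = C_{A0}(1−X) = 0.2327 mol·L⁻¹.
Along a PFR/batch, dC_P/dC_A = −r_P/(r_P+r_Q) = −k₁/(k₁+k₂·C_A).
Integrating from C_{A0} to C_A: C_P = (1.35/2.63)·ln[(1.35+2.63·1.79)/(1.35+2.63·0.233)] = 0.5133·ln(6.058/1.962) = 0.5787 mol·L⁻¹.
C_Q = (C_{A0}−C_A)−C_P = 0.9786 mol·L⁻¹; S̃_{P/Q} = 0.5787/0.9786 = 0.591.

0.591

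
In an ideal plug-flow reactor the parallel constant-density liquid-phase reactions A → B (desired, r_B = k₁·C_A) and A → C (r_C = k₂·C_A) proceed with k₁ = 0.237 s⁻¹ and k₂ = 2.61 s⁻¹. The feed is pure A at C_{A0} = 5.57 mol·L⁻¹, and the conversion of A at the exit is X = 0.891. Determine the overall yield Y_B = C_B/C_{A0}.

C_A = C_{A0}(1−X) = 0.6071 mol·L⁻¹.
Both paths are first order in A, so the instantaneous fraction to B is constant: dC_B/d(−C_A) = k₁/(k₁+k₂) = 0.08325.
C_B = 0.08325·(C_{A0}−C_A) = 0.08325×4.963 = 0.413 mol·L⁻¹.
Y_B = C_B/C_{A0} = 0.4131/5.57 = 0.0742.

0.0742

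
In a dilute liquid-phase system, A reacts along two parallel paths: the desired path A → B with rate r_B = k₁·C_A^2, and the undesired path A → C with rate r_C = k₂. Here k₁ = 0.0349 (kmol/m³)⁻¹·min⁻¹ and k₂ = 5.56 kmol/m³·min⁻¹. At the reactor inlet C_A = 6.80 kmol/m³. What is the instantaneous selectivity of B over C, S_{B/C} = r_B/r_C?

S_{B/C} = r_B/r_C = (k₁·C_A^2)/(k₂) = (k₁/k₂)·C_A^2.
= (0.0349×6.800^2) / (5.56) = 1.614/5.560 = 0.290.

0.290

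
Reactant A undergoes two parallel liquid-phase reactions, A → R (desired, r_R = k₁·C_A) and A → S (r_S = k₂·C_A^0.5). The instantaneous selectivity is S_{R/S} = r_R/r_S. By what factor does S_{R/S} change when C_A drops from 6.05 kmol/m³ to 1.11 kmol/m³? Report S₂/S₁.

S_{R/S} = (k₁/k₂)·C_A^0.5, so S₂/S₁ = (C_{A,2}/C_{A,1})^0.5.
= (1.11/6.05)^0.5 = (0.1835)^0.5 = 0.428.
Selectivity toward R falls as C_A falls — high-concentration operation is favoured.

0.428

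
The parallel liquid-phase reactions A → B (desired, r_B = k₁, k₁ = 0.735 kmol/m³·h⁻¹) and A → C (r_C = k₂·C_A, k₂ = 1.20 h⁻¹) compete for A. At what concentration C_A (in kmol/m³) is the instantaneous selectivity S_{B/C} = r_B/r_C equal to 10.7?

S_{B/C} = (k₁/k₂)·C_A⁻¹ ⇒ C_A = (S·k₂/k₁)^(-1).
= (10.7×1.20/0.735)^(-1) = (17.47)^(-1) = 0.0572 kmol/m³.

0.0572 kmol/m³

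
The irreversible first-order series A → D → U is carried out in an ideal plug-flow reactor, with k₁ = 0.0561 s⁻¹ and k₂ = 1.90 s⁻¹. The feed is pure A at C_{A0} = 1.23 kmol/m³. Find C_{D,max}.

0.0326 kmol/m³

For a first-order series the maximum intermediate yield is C_{D,max}/C_{A0} = (k₁/k₂)^[k₂/(k₂−k₁)].
= (0.0561/1.90)^(1.90/(1.90−0.0561)) = (0.02953)^(1.030) = 0.02653.
C_{D,max} = 0.02653×1.23 = 0.0326 kmol/m³.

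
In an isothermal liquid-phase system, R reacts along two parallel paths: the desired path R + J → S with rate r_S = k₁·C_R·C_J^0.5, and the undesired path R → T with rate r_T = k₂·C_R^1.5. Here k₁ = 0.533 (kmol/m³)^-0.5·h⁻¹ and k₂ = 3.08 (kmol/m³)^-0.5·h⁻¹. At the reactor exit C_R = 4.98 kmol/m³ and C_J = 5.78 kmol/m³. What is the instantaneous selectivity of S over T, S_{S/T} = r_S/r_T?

S_{S/T} = r_S/r_T = (k₁·C_R·C_J^0.5)/(k₂·C_R^1.5) = (k₁/k₂)·C_R^-0.5·C_J^0.5.
= (0.533×4.980×5.780^0.5) / (3.08×4.980^1.5) = 6.381/34.23 = 0.186.
The undesired path is higher order in R, so low C_R (CSTR or dilute feed) favours S.

0.186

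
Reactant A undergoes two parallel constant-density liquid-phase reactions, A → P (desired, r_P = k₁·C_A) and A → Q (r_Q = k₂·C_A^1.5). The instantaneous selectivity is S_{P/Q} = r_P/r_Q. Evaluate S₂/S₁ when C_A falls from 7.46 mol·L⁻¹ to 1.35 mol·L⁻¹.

2.35

S_{P/Q} = (k₁/k₂)·C_A^-0.5, so S₂/S₁ = (C_{A,2}/C_{A,1})^-0.5.
= (1.35/7.46)^(-0.5) = (0.1810)^(-0.5) = 2.35.
Selectivity toward P rises as C_A falls — low-concentration operation is favoured.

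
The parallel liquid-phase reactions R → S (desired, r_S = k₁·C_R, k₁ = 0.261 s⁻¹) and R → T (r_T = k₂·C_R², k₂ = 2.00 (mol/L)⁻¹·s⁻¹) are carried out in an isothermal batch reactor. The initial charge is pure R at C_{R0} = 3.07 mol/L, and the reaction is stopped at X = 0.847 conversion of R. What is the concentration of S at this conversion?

0.218 mol/L

C_R = C_{R0}(1−X) = 0.4697 mol/L.
Along a PFR/batch, dC_S/dC_R = −r_S/(r_S+r_T) = −k₁/(k₁+k₂·C_R).
Integrating from C_{R0} to C_R: C_S = (0.261/2.00)·ln[(0.261+2.00·3.07)/(0.261+2.00·0.470)] = 0.1305·ln(6.401/1.200) = 0.2184 mol/L.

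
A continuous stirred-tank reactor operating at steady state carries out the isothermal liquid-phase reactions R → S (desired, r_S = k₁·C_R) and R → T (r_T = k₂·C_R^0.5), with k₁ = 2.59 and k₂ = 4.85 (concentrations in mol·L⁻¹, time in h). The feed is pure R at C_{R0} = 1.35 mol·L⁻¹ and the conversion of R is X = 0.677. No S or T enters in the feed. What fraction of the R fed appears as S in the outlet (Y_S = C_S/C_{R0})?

Exit C_R = C_{R0}(1−X) = 1.35×0.323 = 0.4360 mol·L⁻¹.
Rates in a CSTR are evaluated at the outlet concentration: r_S = 2.59×0.4360 = 1.129, r_T = 4.85×0.4360^0.5 = 3.203.
Fraction of consumed R going to S: r_S/(r_S+r_T) = 0.2607.
C_S = 0.2607·C_{R0}·X = 0.2607×1.35×0.677 = 0.238 mol·L⁻¹; Y_S = C_S/C_{R0} = 0.176.

0.176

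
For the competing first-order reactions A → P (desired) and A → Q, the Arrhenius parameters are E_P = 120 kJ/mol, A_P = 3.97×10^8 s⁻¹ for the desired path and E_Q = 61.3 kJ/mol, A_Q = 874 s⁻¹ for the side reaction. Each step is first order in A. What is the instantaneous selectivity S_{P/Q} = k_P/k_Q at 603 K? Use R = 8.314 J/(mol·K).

k_P/k_Q = (A_P/A_Q)·exp[−(E_P−E_Q)/(RT)] = (A_P/A_Q)·exp[(E_Q−E_P)/(RT)].
(E_Q−E_P)/(RT) = (61.3−120)×10³/(8.314×603) = -58700/5013 = -11.71.
k_P/k_Q = (3.97×10^8/874)·exp(-11.71) = 4.542×10^5 × 8.222×10^-6 = 3.73.
Since E_P > E_Q, raising the temperature improves selectivity toward P.

3.73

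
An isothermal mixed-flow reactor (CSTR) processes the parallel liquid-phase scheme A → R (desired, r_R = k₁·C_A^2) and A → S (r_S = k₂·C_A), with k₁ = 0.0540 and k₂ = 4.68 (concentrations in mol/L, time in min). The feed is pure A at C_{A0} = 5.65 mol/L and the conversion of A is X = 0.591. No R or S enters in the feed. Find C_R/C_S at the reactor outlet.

Exit C_A = C_{A0}(1−X) = 5.65×0.409 = 2.311 mol/L.
Rates in a CSTR are evaluated at the outlet concentration: r_R = 0.0540×2.311^2 = 0.2884, r_S = 4.68×2.311 = 10.81.
Overall selectivity = C_R/C_S = r_Rτ/(r_Sτ) = r_R/r_S = 0.0267.

0.0267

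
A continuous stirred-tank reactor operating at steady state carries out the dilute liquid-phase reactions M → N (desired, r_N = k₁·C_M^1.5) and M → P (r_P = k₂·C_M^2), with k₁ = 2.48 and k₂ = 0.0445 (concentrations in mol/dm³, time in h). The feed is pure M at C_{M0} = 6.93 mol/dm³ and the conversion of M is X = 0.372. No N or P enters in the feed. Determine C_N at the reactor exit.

Exit C_M = C_{M0}(1−X) = 6.93×0.628 = 4.352 mol/dm³.
A CSTR operates uniformly at the exit composition, giving r_N = 22.52 and r_P = 0.8428 (each k·C_M^n at C_M = 4.352).
Fraction of consumed M going to N: r_N/(r_N+r_P) = 0.9639.
C_N = 0.9639·C_{M0}·X = 0.9639×6.93×0.372 = 2.48 mol/dm³.

2.48 mol/dm³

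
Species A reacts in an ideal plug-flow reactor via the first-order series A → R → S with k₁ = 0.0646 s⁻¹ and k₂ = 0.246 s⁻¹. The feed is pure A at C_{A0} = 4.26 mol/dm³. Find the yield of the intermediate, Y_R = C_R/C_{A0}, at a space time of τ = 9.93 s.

Solving the coupled first-order balances gives C_R(τ) = [k₁/(k₂−k₁)]·C_{A0}·(e^(−k₁τ) − e^(−k₂τ)).
e^(−k₁τ) = e^(−0.0646×9.93) = e^(−0.6415) = 0.5265; e^(−k₂τ) = e^(−2.443) = 0.08692.
C_R = 0.0646×4.26/(0.246−0.0646) × (0.5265−0.08692) = 1.517×0.4396 = 0.6669 mol/dm³.
Y_R = C_R/C_{A0} = 0.6669/4.26 = 0.157.

0.157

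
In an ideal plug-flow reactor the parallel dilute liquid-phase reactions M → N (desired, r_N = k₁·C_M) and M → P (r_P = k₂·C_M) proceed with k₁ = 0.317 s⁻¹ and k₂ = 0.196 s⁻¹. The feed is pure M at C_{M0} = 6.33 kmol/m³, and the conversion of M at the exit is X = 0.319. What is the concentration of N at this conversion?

C_M = C_{M0}(1−X) = 4.311 kmol/m³.
Both paths are first order in M, so the instantaneous fraction to N is constant: dC_N/d(−C_M) = k₁/(k₁+k₂) = 0.6179.
C_N = 0.6179·(C_{M0}−C_M) = 0.6179×2.019 = 1.25 kmol/m³.

1.25 kmol/m³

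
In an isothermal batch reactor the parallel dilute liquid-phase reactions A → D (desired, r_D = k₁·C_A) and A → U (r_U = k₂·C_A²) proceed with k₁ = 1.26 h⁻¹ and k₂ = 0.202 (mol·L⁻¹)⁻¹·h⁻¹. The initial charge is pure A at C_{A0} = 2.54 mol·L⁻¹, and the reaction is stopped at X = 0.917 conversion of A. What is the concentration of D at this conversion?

C_A = C_{A0}(1−X) = 0.2108 mol·L⁻¹.
Along a PFR/batch, dC_D/dC_A = −r_D/(r_D+r_U) = −k₁/(k₁+k₂·C_A).
Integrating from C_{A0} to C_A: C_D = (1.26/0.202)·ln[(1.26+0.202·2.54)/(1.26+0.202·0.211)] = 6.238·ln(1.773/1.303) = 1.923 mol·L⁻¹.

1.92 mol·L⁻¹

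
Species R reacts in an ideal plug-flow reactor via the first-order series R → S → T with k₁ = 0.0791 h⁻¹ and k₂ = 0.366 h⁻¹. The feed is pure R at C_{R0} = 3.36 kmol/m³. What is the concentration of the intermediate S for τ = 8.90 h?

0.423 kmol/m³

For first-order series with pure R initially, C_S(τ) = k₁C_{R0}/(k₂−k₁)·(e^(−k₁τ) − e^(−k₂τ)).
e^(−k₁τ) = e^(−0.0791×8.90) = e^(−0.7040) = 0.4946; e^(−k₂τ) = e^(−3.257) = 0.03849.
C_S = 0.0791×3.36/(0.366−0.0791) × (0.4946−0.03849) = 0.9264×0.4561 = 0.4225 kmol/m³.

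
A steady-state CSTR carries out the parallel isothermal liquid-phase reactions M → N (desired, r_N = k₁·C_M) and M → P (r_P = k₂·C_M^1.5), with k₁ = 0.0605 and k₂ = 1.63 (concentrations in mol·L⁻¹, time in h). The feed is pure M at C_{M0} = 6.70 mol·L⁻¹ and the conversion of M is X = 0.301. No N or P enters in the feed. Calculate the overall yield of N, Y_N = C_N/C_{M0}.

Exit C_M = C_{M0}(1−X) = 6.70×0.699 = 4.683 mol·L⁻¹.
Rates in a CSTR are evaluated at the outlet concentration: r_N = 0.0605×4.683 = 0.2833, r_P = 1.63×4.683^1.5 = 16.52.
Fraction of consumed M going to N: r_N/(r_N+r_P) = 0.01686.
C_N = 0.01686·C_{M0}·X = 0.01686×6.70×0.301 = 0.0340 mol·L⁻¹; Y_N = C_N/C_{M0} = 0.00508.

0.00508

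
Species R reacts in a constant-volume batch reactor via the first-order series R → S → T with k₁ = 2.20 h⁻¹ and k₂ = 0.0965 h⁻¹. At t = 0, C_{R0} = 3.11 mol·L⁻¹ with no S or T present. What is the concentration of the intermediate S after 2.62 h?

2.52 mol·L⁻¹

For first-order series with pure R initially, C_S(t) = k₁C_{R0}/(k₂−k₁)·(e^(−k₁t) − e^(−k₂t)).
e^(−k₁t) = e^(−2.20×2.62) = e^(−5.764) = 0.003139; e^(−k₂t) = e^(−0.2528) = 0.7766.
C_S = 2.20×3.11/(0.0965−2.20) × (0.003139−0.7766) = (-3.253)×(-0.7735) = 2.516 mol·L⁻¹.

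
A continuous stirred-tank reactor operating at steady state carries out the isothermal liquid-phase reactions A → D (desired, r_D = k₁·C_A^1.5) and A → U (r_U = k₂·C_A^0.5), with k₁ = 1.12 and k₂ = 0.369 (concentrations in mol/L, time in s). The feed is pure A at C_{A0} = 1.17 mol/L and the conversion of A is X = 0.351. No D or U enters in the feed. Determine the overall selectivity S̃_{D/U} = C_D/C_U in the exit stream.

Exit C_A = C_{A0}(1−X) = 1.17×0.649 = 0.7593 mol/L.
A CSTR operates uniformly at the exit composition, giving r_D = 0.7411 and r_U = 0.3215 (each k·C_A^n at C_A = 0.7593).
Overall selectivity = C_D/C_U = r_Dτ/(r_Uτ) = r_D/r_U = 2.30.

2.30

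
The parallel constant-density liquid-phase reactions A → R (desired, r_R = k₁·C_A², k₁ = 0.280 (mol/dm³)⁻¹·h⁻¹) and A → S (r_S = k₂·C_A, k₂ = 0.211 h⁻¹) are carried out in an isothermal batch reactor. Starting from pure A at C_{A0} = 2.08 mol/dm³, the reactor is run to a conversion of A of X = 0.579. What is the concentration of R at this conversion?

C_A = C_{A0}(1−X) = 0.8757 mol/dm³.
Along a PFR/batch, dC_S/dC_A = −r_S/(r_R+r_S) = −k₂/(k₂+k₁·C_A).
Integrating from C_{A0} to C_A: C_S = (0.211/0.280)·ln[(0.211+0.280·2.08)/(0.211+0.280·0.876)] = 0.7536·ln(0.7934/0.4562) = 0.4170 mol/dm³.
Then C_R = (C_{A0}−C_A) − C_S = 1.204 − 0.4170 = 0.7873 mol/dm³.

0.787 mol/dm³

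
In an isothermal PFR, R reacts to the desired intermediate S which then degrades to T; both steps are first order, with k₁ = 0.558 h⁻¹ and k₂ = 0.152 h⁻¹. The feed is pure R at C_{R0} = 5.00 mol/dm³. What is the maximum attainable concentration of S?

At the optimum, C_{S,max}/C_{R0} = (k₁/k₂)^[k₂/(k₂−k₁)].
= (0.558/0.152)^(0.152/(0.152−0.558)) = (3.671)^(-0.3744) = 0.6145.
C_{S,max} = 0.6145×5.00 = 3.07 mol/dm³.

3.07 mol/dm³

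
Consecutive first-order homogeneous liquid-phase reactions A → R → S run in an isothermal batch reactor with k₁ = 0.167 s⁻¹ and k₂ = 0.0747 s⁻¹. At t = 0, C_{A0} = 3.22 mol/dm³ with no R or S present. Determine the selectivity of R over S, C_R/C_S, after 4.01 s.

5.66

For first-order series with pure A initially, C_R(t) = k₁C_{A0}/(k₂−k₁)·(e^(−k₁t) − e^(−k₂t)).
e^(−k₁t) = e^(−0.167×4.01) = e^(−0.6697) = 0.5119; e^(−k₂t) = e^(−0.2995) = 0.7412.
C_R = 0.167×3.22/(0.0747−0.167) × (0.5119−0.7412) = (-5.826)×(-0.2293) = 1.336 mol/dm³.
C_A = C_{A0}e^(−k₁t) = 1.648 mol/dm³, so C_S = C_{A0}−C_A−C_R = 0.2360 mol/dm³; C_R/C_S = 5.66.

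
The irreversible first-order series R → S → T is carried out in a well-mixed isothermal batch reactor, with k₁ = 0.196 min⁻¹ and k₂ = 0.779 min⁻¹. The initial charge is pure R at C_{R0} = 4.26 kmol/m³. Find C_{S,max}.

Evaluating C_S at t_opt = ln(k₂/k₁)/(k₂−k₁) gives C_{S,max}/C_{R0} = (k₁/k₂)^[k₂/(k₂−k₁)].
= (0.196/0.779)^(0.779/(0.779−0.196)) = (0.2516)^(1.336) = 0.1582.
C_{S,max} = 0.1582×4.26 = 0.674 kmol/m³.

0.674 kmol/m³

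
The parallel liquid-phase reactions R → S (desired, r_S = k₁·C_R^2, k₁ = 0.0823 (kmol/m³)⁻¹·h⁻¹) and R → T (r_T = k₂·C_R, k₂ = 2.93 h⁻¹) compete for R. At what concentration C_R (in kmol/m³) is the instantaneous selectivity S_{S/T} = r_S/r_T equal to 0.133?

S_{S/T} = (k₁/k₂)·C_R ⇒ C_R = S·k₂/k₁.
= 0.133×2.93/0.0823 = 4.73 kmol/m³.

4.73 kmol/m³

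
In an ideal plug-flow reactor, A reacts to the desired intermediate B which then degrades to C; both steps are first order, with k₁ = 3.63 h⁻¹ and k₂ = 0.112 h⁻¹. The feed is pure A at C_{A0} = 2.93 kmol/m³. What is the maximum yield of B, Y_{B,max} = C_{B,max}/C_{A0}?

For a first-order series the maximum intermediate yield is C_{B,max}/C_{A0} = (k₁/k₂)^[k₂/(k₂−k₁)].
= (3.63/0.112)^(0.112/(0.112−3.63)) = (32.41)^(-0.03184) = 0.8952.

0.895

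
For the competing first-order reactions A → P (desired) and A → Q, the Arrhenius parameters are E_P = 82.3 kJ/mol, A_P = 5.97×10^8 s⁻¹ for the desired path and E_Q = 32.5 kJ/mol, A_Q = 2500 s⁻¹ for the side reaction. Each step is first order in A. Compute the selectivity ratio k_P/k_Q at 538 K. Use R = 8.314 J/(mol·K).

3.49

k_P/k_Q = (A_P/A_Q)·exp[−(E_P−E_Q)/(RT)] = (A_P/A_Q)·exp[(E_Q−E_P)/(RT)].
(E_Q−E_P)/(RT) = (32.5−82.3)×10³/(8.314×538) = -49800/4473 = -11.13.
k_P/k_Q = (5.97×10^8/2500)·exp(-11.13) = 2.388×10^5 × 1.461×10^-5 = 3.49.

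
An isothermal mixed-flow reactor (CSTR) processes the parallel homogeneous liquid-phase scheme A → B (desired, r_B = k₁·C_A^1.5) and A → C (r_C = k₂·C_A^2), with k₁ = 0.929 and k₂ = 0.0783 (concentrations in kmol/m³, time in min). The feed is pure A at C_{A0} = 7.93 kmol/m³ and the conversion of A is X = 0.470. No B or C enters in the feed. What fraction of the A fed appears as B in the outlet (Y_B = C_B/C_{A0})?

Exit C_A = C_{A0}(1−X) = 7.93×0.530 = 4.203 kmol/m³.
In a CSTR the entire volume is at exit conditions, so r_B = 0.929×4.203^1.5 = 8.005 and r_C = 0.0783×4.203^2 = 1.383.
Fraction of consumed A going to B: r_B/(r_B+r_C) = 0.8527.
C_B = 0.8527·C_{A0}·X = 0.8527×7.93×0.470 = 3.18 kmol/m³; Y_B = C_B/C_{A0} = 0.401.

0.401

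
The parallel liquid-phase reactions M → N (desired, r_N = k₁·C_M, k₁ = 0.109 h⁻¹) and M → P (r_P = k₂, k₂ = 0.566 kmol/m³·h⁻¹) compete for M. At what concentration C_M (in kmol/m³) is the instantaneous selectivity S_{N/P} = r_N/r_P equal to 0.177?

0.919 kmol/m³

S_{N/P} = (k₁/k₂)·C_M ⇒ C_M = S·k₂/k₁.
= 0.177×0.566/0.109 = 0.919 kmol/m³.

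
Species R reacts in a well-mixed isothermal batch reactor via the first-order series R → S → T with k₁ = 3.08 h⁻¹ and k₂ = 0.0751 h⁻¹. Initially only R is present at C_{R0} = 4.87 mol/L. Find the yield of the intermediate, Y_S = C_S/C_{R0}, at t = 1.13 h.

0.910

Solving the coupled first-order balances gives C_S(t) = [k₁/(k₂−k₁)]·C_{R0}·(e^(−k₁t) − e^(−k₂t)).
e^(−k₁t) = e^(−3.08×1.13) = e^(−3.480) = 0.03080; e^(−k₂t) = e^(−0.08486) = 0.9186.
C_S = 3.08×4.87/(0.0751−3.08) × (0.03080−0.9186) = (-4.992)×(-0.8878) = 4.432 mol/L.
Y_S = C_S/C_{R0} = 4.432/4.87 = 0.910.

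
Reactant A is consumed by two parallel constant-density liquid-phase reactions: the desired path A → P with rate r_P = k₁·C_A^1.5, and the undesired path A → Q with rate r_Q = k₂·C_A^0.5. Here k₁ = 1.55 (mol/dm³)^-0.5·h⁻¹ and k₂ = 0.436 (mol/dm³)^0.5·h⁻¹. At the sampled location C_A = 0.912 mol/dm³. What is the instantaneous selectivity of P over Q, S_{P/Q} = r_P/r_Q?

3.24

S_{P/Q} = r_P/r_Q = (k₁·C_A^1.5)/(k₂·C_A^0.5) = (k₁/k₂)·C_A.
= (1.55×0.9120^1.5) / (0.436×0.9120^0.5) = 1.350/0.4164 = 3.24.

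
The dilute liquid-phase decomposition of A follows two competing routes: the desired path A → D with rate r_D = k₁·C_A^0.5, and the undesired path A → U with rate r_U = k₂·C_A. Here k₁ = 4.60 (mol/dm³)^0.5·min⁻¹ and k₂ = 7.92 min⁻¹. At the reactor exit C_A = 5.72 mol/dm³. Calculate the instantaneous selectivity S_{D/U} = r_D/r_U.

0.243

S_{D/U} = r_D/r_U = (k₁·C_A^0.5)/(k₂·C_A) = (k₁/k₂)·C_A^-0.5.
= (4.60×5.720^0.5) / (7.92×5.720) = 11.00/45.30 = 0.243.
The undesired path is higher order in A, so low C_A (CSTR or dilute feed) favours D.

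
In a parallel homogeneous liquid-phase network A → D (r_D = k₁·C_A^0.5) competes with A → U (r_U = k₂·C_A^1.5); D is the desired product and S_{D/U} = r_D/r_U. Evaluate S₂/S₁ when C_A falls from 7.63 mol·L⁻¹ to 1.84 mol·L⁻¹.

S_{D/U} = (k₁/k₂)·C_A⁻¹, so S₂/S₁ = (C_{A,2}/C_{A,1})⁻¹.
= 7.63/1.84 = 4.15.

4.15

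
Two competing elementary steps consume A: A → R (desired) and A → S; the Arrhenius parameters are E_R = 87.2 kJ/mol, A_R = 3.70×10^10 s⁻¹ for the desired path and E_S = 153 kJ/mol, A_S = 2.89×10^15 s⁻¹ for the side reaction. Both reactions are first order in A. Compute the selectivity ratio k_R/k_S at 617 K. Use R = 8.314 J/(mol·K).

Since both paths have the same order in A, the concentration cancels and S_{R/S} = k_R/k_S = (A_R/A_S)·exp[(E_S−E_R)/(RT)].
(E_S−E_R)/(RT) = (153−87.2)×10³/(8.314×617) = 65800/5130 = 12.83.
k_R/k_S = (3.70×10^10/2.89×10^15)·exp(12.83) = 1.280×10^-5 × 3.722×10^5 = 4.77.
Since E_R < E_S, lowering the temperature improves selectivity toward R.

4.77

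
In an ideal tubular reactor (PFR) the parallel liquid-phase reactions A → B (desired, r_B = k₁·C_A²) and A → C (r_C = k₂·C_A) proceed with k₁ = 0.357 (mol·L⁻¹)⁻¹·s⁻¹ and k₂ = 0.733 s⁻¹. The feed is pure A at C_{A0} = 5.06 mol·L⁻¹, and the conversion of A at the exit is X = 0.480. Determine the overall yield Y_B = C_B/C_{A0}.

C_A = C_{A0}(1−X) = 2.631 mol·L⁻¹.
Along a PFR/batch, dC_C/dC_A = −r_C/(r_B+r_C) = −k₂/(k₂+k₁·C_A).
Integrating from C_{A0} to C_A: C_C = (0.733/0.357)·ln[(0.733+0.357·5.06)/(0.733+0.357·2.63)] = 2.053·ln(2.539/1.672) = 0.8577 mol·L⁻¹.
Then C_B = (C_{A0}−C_A) − C_C = 2.429 − 0.8577 = 1.571 mol·L⁻¹.
Y_B = C_B/C_{A0} = 1.571/5.06 = 0.311.

0.311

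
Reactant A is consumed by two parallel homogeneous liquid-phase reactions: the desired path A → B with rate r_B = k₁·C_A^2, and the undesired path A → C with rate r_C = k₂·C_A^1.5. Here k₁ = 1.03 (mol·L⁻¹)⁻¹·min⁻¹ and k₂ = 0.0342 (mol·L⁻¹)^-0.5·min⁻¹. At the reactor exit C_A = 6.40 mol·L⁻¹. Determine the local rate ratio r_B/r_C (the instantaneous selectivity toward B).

S_{B/C} = r_B/r_C = (k₁·C_A^2)/(k₂·C_A^1.5) = (k₁/k₂)·C_A^0.5.
= (1.03×6.400^2) / (0.0342×6.400^1.5) = 42.19/0.5537 = 76.2.

76.2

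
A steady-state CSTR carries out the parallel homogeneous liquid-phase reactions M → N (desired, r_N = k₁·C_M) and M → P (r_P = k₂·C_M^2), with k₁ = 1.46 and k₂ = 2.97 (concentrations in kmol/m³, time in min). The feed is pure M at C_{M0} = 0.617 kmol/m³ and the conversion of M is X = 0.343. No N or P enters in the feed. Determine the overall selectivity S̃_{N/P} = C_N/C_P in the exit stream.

Exit C_M = C_{M0}(1−X) = 0.617×0.657 = 0.4054 kmol/m³.
Rates in a CSTR are evaluated at the outlet concentration: r_N = 1.46×0.4054 = 0.5918, r_P = 2.97×0.4054^2 = 0.4880.
Overall selectivity = C_N/C_P = r_Nτ/(r_Pτ) = r_N/r_P = 1.21.

1.21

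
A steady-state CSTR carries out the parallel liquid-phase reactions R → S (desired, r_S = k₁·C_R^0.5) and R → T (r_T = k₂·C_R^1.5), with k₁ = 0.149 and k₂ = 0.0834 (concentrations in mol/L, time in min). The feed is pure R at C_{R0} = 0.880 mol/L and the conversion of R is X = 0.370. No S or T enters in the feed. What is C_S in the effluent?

0.248 mol/L

Exit C_R = C_{R0}(1−X) = 0.880×0.630 = 0.5544 mol/L.
A CSTR operates uniformly at the exit composition, giving r_S = 0.1109 and r_T = 0.03443 (each k·C_R^n at C_R = 0.5544).
Fraction of consumed R going to S: r_S/(r_S+r_T) = 0.7632.
C_S = 0.7632·C_{R0}·X = 0.7632×0.880×0.370 = 0.248 mol/L.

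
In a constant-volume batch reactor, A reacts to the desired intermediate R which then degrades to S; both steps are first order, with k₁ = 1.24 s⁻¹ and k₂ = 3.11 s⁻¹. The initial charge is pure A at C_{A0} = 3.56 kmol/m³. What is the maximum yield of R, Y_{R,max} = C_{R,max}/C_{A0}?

At the optimum, C_{R,max}/C_{A0} = (k₁/k₂)^[k₂/(k₂−k₁)].
= (1.24/3.11)^(3.11/(3.11−1.24)) = (0.3987)^(1.663) = 0.2167.

0.217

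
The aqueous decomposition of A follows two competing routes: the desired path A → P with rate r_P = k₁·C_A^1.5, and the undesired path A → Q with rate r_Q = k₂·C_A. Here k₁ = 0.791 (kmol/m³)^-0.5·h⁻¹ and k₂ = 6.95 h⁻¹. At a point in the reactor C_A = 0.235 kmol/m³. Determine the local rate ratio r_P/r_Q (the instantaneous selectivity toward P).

0.0552

S_{P/Q} = r_P/r_Q = (k₁·C_A^1.5)/(k₂·C_A) = (k₁/k₂)·C_A^0.5.
= (0.791×0.2350^1.5) / (6.95×0.2350) = 0.09011/1.633 = 0.0552.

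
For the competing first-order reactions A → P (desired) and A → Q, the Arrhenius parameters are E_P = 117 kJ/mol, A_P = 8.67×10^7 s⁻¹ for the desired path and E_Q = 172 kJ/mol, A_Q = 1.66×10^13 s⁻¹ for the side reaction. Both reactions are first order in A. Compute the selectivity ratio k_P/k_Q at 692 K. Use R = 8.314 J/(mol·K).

0.0741

k_P/k_Q = (A_P/A_Q)·exp[−(E_P−E_Q)/(RT)] = (A_P/A_Q)·exp[(E_Q−E_P)/(RT)].
(E_Q−E_P)/(RT) = (172−117)×10³/(8.314×692) = 55000/5753 = 9.560.
k_P/k_Q = (8.67×10^7/1.66×10^13)·exp(9.560) = 5.223×10^-6 × 14182 = 0.0741.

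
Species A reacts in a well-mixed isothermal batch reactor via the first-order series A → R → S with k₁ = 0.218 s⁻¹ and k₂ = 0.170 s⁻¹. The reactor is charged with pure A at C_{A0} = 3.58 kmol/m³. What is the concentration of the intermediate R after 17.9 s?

0.447 kmol/m³

For first-order series with pure A initially, C_R(t) = k₁C_{A0}/(k₂−k₁)·(e^(−k₁t) − e^(−k₂t)).
e^(−k₁t) = e^(−0.218×17.9) = e^(−3.902) = 0.02020; e^(−k₂t) = e^(−3.043) = 0.04769.
C_R = 0.218×3.58/(0.170−0.218) × (0.02020−0.04769) = (-16.26)×(-0.02749) = 0.4470 kmol/m³.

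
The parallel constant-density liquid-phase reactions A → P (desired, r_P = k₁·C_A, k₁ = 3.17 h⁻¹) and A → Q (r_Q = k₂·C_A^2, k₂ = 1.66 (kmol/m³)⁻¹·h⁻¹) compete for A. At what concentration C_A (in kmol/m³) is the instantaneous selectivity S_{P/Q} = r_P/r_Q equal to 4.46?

S_{P/Q} = (k₁/k₂)·C_A⁻¹ ⇒ C_A = (S·k₂/k₁)^(-1).
= (4.46×1.66/3.17)^(-1) = (2.336)^(-1) = 0.428 kmol/m³.

0.428 kmol/m³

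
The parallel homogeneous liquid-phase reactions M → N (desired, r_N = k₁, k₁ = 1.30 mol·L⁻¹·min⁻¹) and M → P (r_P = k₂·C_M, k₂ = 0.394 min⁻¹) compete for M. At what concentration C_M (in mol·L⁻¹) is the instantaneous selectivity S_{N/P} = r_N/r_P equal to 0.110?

S_{N/P} = (k₁/k₂)·C_M⁻¹ ⇒ C_M = (S·k₂/k₁)^(-1).
= (0.110×0.394/1.30)^(-1) = (0.03334)^(-1) = 30.0 mol·L⁻¹.

30.0 mol·L⁻¹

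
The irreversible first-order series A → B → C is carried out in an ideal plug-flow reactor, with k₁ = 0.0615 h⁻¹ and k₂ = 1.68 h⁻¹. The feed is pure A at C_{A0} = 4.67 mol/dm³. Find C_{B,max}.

Evaluating C_B at τ_opt = ln(k₂/k₁)/(k₂−k₁) gives C_{B,max}/C_{A0} = (k₁/k₂)^[k₂/(k₂−k₁)].
= (0.0615/1.68)^(1.68/(1.68−0.0615)) = (0.03661)^(1.038) = 0.03228.
C_{B,max} = 0.03228×4.67 = 0.151 mol/dm³.

0.151 mol/dm³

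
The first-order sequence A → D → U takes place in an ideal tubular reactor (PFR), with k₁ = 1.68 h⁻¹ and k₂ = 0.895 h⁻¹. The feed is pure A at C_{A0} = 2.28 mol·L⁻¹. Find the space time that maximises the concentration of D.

The intermediate peaks when r₁ = r₂, i.e. k₁e^(−k₁τ) = k₂e^(−k₂τ), giving τ_opt = ln(k₂/k₁)/(k₂−k₁).
= ln(0.895/1.68)/(0.895−1.68) = ln(0.5327)/-0.7850 = -0.6297/-0.7850 = 0.802 h.

0.802 h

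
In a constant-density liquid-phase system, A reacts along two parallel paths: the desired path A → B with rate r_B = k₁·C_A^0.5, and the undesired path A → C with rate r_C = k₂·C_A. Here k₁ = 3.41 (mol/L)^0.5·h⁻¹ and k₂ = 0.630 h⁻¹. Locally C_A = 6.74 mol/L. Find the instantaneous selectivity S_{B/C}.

2.08

S_{B/C} = r_B/r_C = (k₁·C_A^0.5)/(k₂·C_A) = (k₁/k₂)·C_A^-0.5.
= (3.41×6.740^0.5) / (0.630×6.740) = 8.853/4.246 = 2.08.
The undesired path is higher order in A, so low C_A (CSTR or dilute feed) favours B.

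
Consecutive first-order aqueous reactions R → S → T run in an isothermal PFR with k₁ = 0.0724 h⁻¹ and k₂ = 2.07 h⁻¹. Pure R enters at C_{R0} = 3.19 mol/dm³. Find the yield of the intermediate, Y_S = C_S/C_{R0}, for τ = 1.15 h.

0.0300

Solving the coupled first-order balances gives C_S(τ) = [k₁/(k₂−k₁)]·C_{R0}·(e^(−k₁τ) − e^(−k₂τ)).
e^(−k₁τ) = e^(−0.0724×1.15) = e^(−0.08326) = 0.9201; e^(−k₂τ) = e^(−2.380) = 0.09250.
C_S = 0.0724×3.19/(2.07−0.0724) × (0.9201−0.09250) = 0.1156×0.8276 = 0.09569 mol/dm³.
Y_S = C_S/C_{R0} = 0.09569/3.19 = 0.0300.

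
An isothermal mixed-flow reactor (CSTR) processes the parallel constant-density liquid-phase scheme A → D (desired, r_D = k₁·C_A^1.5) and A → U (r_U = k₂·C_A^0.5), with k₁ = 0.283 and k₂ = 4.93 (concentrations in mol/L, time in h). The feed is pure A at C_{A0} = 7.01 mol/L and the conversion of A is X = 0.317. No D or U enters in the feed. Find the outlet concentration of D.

0.479 mol/L

Exit C_A = C_{A0}(1−X) = 7.01×0.683 = 4.788 mol/L.
Rates in a CSTR are evaluated at the outlet concentration: r_D = 0.283×4.788^1.5 = 2.965, r_U = 4.93×4.788^0.5 = 10.79.
Fraction of consumed A going to D: r_D/(r_D+r_U) = 0.2156.
C_D = 0.2156·C_{A0}·X = 0.2156×7.01×0.317 = 0.479 mol/L.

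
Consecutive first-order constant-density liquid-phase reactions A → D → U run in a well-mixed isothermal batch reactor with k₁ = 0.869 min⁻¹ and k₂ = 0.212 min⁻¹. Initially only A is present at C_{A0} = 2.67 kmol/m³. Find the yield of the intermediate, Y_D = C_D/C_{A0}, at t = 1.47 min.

For first-order series with pure A initially, C_D(t) = k₁C_{A0}/(k₂−k₁)·(e^(−k₁t) − e^(−k₂t)).
e^(−k₁t) = e^(−0.869×1.47) = e^(−1.277) = 0.2788; e^(−k₂t) = e^(−0.3116) = 0.7322.
C_D = 0.869×2.67/(0.212−0.869) × (0.2788−0.7322) = (-3.532)×(-0.4535) = 1.602 kmol/m³.
Y_D = C_D/C_{A0} = 1.602/2.67 = 0.600.

0.600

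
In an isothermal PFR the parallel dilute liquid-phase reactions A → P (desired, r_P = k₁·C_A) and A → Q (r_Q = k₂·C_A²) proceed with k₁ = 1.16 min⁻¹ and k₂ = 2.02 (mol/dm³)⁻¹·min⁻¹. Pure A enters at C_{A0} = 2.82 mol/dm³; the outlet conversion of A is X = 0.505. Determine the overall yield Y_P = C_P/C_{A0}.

C_A = C_{A0}(1−X) = 1.396 mol/dm³.
Along a PFR/batch, dC_P/dC_A = −r_P/(r_P+r_Q) = −k₁/(k₁+k₂·C_A).
Integrating from C_{A0} to C_A: C_P = (1.16/2.02)·ln[(1.16+2.02·2.82)/(1.16+2.02·1.40)] = 0.5743·ln(6.856/3.980) = 0.3124 mol/dm³.
Y_P = C_P/C_{A0} = 0.3124/2.82 = 0.111.

0.111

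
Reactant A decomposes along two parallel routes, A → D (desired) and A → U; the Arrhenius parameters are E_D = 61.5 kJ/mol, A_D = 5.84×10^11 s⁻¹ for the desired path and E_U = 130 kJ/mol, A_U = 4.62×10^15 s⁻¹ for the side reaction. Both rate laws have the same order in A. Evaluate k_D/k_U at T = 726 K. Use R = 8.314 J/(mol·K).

10.7

k_D/k_U = (A_D/A_U)·exp[−(E_D−E_U)/(RT)] = (A_D/A_U)·exp[(E_U−E_D)/(RT)].
(E_U−E_D)/(RT) = (130−61.5)×10³/(8.314×726) = 68500/6036 = 11.35.
k_D/k_U = (5.84×10^11/4.62×10^15)·exp(11.35) = 1.264×10^-4 × 84850 = 10.7.
Since E_D < E_U, lowering the temperature improves selectivity toward D.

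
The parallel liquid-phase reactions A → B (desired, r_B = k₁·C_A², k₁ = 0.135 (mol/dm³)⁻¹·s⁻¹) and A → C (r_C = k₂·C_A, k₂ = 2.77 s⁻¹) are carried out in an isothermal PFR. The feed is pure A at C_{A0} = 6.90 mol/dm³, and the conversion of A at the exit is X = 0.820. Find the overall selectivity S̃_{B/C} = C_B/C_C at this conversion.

C_A = C_{A0}(1−X) = 1.242 mol/dm³.
Along a PFR/batch, dC_C/dC_A = −r_C/(r_B+r_C) = −k₂/(k₂+k₁·C_A).
Integrating from C_{A0} to C_A: C_C = (2.77/0.135)·ln[(2.77+0.135·6.90)/(2.77+0.135·1.24)] = 20.52·ln(3.702/2.938) = 4.742 mol/dm³.
Then C_B = (C_{A0}−C_A) − C_C = 5.658 − 4.742 = 0.9157 mol/dm³.
S̃_{B/C} = C_B/C_C = 0.9157/4.742 = 0.193.

0.193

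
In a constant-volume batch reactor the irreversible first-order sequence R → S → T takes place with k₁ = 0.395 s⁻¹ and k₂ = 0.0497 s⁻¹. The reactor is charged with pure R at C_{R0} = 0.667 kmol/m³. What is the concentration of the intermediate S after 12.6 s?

The intermediate concentration in a first-order A→B→C sequence is C_S = k₁C_{R0}(e^(−k₁t) − e^(−k₂t))/(k₂−k₁).
e^(−k₁t) = e^(−0.395×12.6) = e^(−4.977) = 0.006895; e^(−k₂t) = e^(−0.6262) = 0.5346.
C_S = 0.395×0.667/(0.0497−0.395) × (0.006895−0.5346) = (-0.7630)×(-0.5277) = 0.4026 kmol/m³.

0.403 kmol/m³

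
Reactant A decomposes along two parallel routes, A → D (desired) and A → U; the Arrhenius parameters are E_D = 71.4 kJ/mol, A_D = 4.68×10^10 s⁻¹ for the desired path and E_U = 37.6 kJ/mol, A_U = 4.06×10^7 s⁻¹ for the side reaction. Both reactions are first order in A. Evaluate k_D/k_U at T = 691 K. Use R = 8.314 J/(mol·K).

k_D/k_U = (A_D/A_U)·exp[−(E_D−E_U)/(RT)] = (A_D/A_U)·exp[(E_U−E_D)/(RT)].
(E_U−E_D)/(RT) = (37.6−71.4)×10³/(8.314×691) = -33800/5745 = -5.883.
k_D/k_U = (4.68×10^10/4.06×10^7)·exp(-5.883) = 1153 × 0.002785 = 3.21.

3.21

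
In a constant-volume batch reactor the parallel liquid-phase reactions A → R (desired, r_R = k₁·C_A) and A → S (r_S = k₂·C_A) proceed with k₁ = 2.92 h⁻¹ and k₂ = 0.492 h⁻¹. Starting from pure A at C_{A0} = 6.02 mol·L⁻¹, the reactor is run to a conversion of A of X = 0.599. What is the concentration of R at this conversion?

C_A = C_{A0}(1−X) = 2.414 mol·L⁻¹.
Both paths are first order in A, so the instantaneous fraction to R is constant: dC_R/d(−C_A) = k₁/(k₁+k₂) = 0.8558.
C_R = 0.8558·(C_{A0}−C_A) = 0.8558×3.606 = 3.09 mol·L⁻¹.

3.09 mol·L⁻¹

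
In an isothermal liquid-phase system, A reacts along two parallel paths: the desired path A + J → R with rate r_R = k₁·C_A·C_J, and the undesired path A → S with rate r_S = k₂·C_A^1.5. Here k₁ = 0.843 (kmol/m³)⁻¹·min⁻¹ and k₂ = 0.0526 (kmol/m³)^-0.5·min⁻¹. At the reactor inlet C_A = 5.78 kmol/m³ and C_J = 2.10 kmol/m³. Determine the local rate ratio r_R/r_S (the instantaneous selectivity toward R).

14.0

S_{R/S} = r_R/r_S = (k₁·C_A·C_J)/(k₂·C_A^1.5) = (k₁/k₂)·C_A^-0.5·C_J.
= (0.843×5.780×2.100) / (0.0526×5.780^1.5) = 10.23/0.7309 = 14.0.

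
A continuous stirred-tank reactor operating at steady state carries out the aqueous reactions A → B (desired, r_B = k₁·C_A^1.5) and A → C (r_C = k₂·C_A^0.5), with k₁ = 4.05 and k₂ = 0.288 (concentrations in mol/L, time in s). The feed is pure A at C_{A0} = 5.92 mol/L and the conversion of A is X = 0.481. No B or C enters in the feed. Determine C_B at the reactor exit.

Exit C_A = C_{A0}(1−X) = 5.92×0.519 = 3.072 mol/L.
In a CSTR the entire volume is at exit conditions, so r_B = 4.05×3.072^1.5 = 21.81 and r_C = 0.288×3.072^0.5 = 0.5048.
Fraction of consumed A going to B: r_B/(r_B+r_C) = 0.9774.
C_B = 0.9774·C_{A0}·X = 0.9774×5.92×0.481 = 2.78 mol/L.

2.78 mol/L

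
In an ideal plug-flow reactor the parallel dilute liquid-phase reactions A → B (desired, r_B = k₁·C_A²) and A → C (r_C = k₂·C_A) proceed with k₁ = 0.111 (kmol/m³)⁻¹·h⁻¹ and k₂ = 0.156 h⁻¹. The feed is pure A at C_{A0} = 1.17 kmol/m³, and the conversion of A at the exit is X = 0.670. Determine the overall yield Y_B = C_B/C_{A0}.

0.234

C_A = C_{A0}(1−X) = 0.3861 kmol/m³.
Along a PFR/batch, dC_C/dC_A = −r_C/(r_B+r_C) = −k₂/(k₂+k₁·C_A).
Integrating from C_{A0} to C_A: C_C = (0.156/0.111)·ln[(0.156+0.111·1.17)/(0.156+0.111·0.386)] = 1.405·ln(0.2859/0.1989) = 0.5101 kmol/m³.
Then C_B = (C_{A0}−C_A) − C_C = 0.7839 − 0.5101 = 0.2738 kmol/m³.
Y_B = C_B/C_{A0} = 0.2738/1.17 = 0.234.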